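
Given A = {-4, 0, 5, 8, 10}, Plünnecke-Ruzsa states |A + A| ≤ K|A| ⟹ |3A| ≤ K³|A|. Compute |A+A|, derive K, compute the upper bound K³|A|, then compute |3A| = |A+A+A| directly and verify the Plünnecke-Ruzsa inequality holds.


|A| = 5.
Step 1: Compute A + A by enumerating all 25 pairs.
A + A = {-8, -4, 0, 1, 4, 5, 6, 8, 10, 13, 15, 16, 18, 20}, so |A + A| = 14.
Step 2: Doubling constant K = |A + A|/|A| = 14/5 = 14/5 ≈ 2.8000.
Step 3: Plünnecke-Ruzsa gives |3A| ≤ K³·|A| = (2.8000)³ · 5 ≈ 109.7600.
Step 4: Compute 3A = A + A + A directly by enumerating all triples (a,b,c) ∈ A³; |3A| = 28.
Step 5: Check 28 ≤ 109.7600? Yes ✓.

K = 14/5, Plünnecke-Ruzsa bound K³|A| ≈ 109.7600, |3A| = 28, inequality holds.


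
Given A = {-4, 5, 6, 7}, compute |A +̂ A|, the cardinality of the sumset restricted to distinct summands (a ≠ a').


Restricted sumset: A +̂ A = {a + a' : a ∈ A, a' ∈ A, a ≠ a'}.
Equivalently, take A + A and drop any sum 2a that is achievable ONLY as a + a for a ∈ A (i.e. sums representable only with equal summands).
Enumerate pairs (a, a') with a < a' (symmetric, so each unordered pair gives one sum; this covers all a ≠ a'):
  -4 + 5 = 1
  -4 + 6 = 2
  -4 + 7 = 3
  5 + 6 = 11
  5 + 7 = 12
  6 + 7 = 13
Collected distinct sums: {1, 2, 3, 11, 12, 13}
|A +̂ A| = 6
(Reference bound: |A +̂ A| ≥ 2|A| - 3 for |A| ≥ 2, with |A| = 4 giving ≥ 5.)

|A +̂ A| = 6


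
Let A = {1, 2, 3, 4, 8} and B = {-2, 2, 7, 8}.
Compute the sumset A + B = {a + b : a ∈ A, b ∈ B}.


A + B = {a + b : a ∈ A, b ∈ B}.
Enumerate all |A|·|B| = 5·4 = 20 pairs (a, b) and collect distinct sums.
a = 1: 1+-2=-1, 1+2=3, 1+7=8, 1+8=9
a = 2: 2+-2=0, 2+2=4, 2+7=9, 2+8=10
a = 3: 3+-2=1, 3+2=5, 3+7=10, 3+8=11
a = 4: 4+-2=2, 4+2=6, 4+7=11, 4+8=12
a = 8: 8+-2=6, 8+2=10, 8+7=15, 8+8=16
Collecting distinct sums: A + B = {-1, 0, 1, 2, 3, 4, 5, 6, 8, 9, 10, 11, 12, 15, 16}
|A + B| = 15

A + B = {-1, 0, 1, 2, 3, 4, 5, 6, 8, 9, 10, 11, 12, 15, 16}


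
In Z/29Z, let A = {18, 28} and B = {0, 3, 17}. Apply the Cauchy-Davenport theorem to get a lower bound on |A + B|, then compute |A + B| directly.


Cauchy-Davenport: |A + B| ≥ min(p, |A| + |B| - 1) for A, B nonempty in Z/pZ.
|A| = 2, |B| = 3, p = 29.
CD lower bound = min(29, 2 + 3 - 1) = min(29, 4) = 4.
Compute A + B mod 29 directly:
a = 18: 18+0=18, 18+3=21, 18+17=6
a = 28: 28+0=28, 28+3=2, 28+17=16
A + B = {2, 6, 16, 18, 21, 28}, so |A + B| = 6.
Verify: 6 ≥ 4? Yes ✓.

CD lower bound = 4, actual |A + B| = 6.


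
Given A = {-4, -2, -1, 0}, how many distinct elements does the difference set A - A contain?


A - A = {a - a' : a, a' ∈ A}; |A| = 4.
Bounds: 2|A|-1 ≤ |A - A| ≤ |A|² - |A| + 1, i.e. 7 ≤ |A - A| ≤ 13.
Note: 0 ∈ A - A always (from a - a). The set is symmetric: if d ∈ A - A then -d ∈ A - A.
Enumerate nonzero differences d = a - a' with a > a' (then include -d):
Positive differences: {1, 2, 3, 4}
Full difference set: {0} ∪ (positive diffs) ∪ (negative diffs).
|A - A| = 1 + 2·4 = 9 (matches direct enumeration: 9).

|A - A| = 9


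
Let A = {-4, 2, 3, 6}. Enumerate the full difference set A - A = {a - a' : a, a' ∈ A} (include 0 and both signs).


A - A = {a - a' : a, a' ∈ A}.
Compute a - a' for each ordered pair (a, a'):
a = -4: -4--4=0, -4-2=-6, -4-3=-7, -4-6=-10
a = 2: 2--4=6, 2-2=0, 2-3=-1, 2-6=-4
a = 3: 3--4=7, 3-2=1, 3-3=0, 3-6=-3
a = 6: 6--4=10, 6-2=4, 6-3=3, 6-6=0
Collecting distinct values (and noting 0 appears from a-a):
A - A = {-10, -7, -6, -4, -3, -1, 0, 1, 3, 4, 6, 7, 10}
|A - A| = 13

A - A = {-10, -7, -6, -4, -3, -1, 0, 1, 3, 4, 6, 7, 10}


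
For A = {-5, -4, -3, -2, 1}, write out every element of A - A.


A - A = {a - a' : a, a' ∈ A}.
Compute a - a' for each ordered pair (a, a'):
a = -5: -5--5=0, -5--4=-1, -5--3=-2, -5--2=-3, -5-1=-6
a = -4: -4--5=1, -4--4=0, -4--3=-1, -4--2=-2, -4-1=-5
a = -3: -3--5=2, -3--4=1, -3--3=0, -3--2=-1, -3-1=-4
a = -2: -2--5=3, -2--4=2, -2--3=1, -2--2=0, -2-1=-3
a = 1: 1--5=6, 1--4=5, 1--3=4, 1--2=3, 1-1=0
Collecting distinct values (and noting 0 appears from a-a):
A - A = {-6, -5, -4, -3, -2, -1, 0, 1, 2, 3, 4, 5, 6}
|A - A| = 13

A - A = {-6, -5, -4, -3, -2, -1, 0, 1, 2, 3, 4, 5, 6}


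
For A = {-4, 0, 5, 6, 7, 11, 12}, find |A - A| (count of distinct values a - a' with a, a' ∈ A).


A - A = {a - a' : a, a' ∈ A}; |A| = 7.
Bounds: 2|A|-1 ≤ |A - A| ≤ |A|² - |A| + 1, i.e. 13 ≤ |A - A| ≤ 43.
Note: 0 ∈ A - A always (from a - a). The set is symmetric: if d ∈ A - A then -d ∈ A - A.
Enumerate nonzero differences d = a - a' with a > a' (then include -d):
Positive differences: {1, 2, 4, 5, 6, 7, 9, 10, 11, 12, 15, 16}
Full difference set: {0} ∪ (positive diffs) ∪ (negative diffs).
|A - A| = 1 + 2·12 = 25 (matches direct enumeration: 25).

|A - A| = 25


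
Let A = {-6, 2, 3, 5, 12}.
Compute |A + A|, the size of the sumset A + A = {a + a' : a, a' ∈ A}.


A + A = {a + a' : a, a' ∈ A}; |A| = 5.
General bounds: 2|A| - 1 ≤ |A + A| ≤ |A|(|A|+1)/2, i.e. 9 ≤ |A + A| ≤ 15.
Lower bound 2|A|-1 is attained iff A is an arithmetic progression.
Enumerate sums a + a' for a ≤ a' (symmetric, so this suffices):
a = -6: -6+-6=-12, -6+2=-4, -6+3=-3, -6+5=-1, -6+12=6
a = 2: 2+2=4, 2+3=5, 2+5=7, 2+12=14
a = 3: 3+3=6, 3+5=8, 3+12=15
a = 5: 5+5=10, 5+12=17
a = 12: 12+12=24
Distinct sums: {-12, -4, -3, -1, 4, 5, 6, 7, 8, 10, 14, 15, 17, 24}
|A + A| = 14

|A + A| = 14


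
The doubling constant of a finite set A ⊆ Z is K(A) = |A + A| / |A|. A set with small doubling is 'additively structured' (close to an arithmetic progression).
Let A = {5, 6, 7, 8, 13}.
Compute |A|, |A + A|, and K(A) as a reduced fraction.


|A| = 5.
Compute A + A by enumerating all 25 pairs.
A + A = {10, 11, 12, 13, 14, 15, 16, 18, 19, 20, 21, 26}, so |A + A| = 12.
K = |A + A| / |A| = 12/5 (already in lowest terms) ≈ 2.4000.
Reference: AP of size 5 gives K = 9/5 ≈ 1.8000; a fully generic set of size 5 gives K ≈ 3.0000.

|A| = 5, |A + A| = 12, K = 12/5.


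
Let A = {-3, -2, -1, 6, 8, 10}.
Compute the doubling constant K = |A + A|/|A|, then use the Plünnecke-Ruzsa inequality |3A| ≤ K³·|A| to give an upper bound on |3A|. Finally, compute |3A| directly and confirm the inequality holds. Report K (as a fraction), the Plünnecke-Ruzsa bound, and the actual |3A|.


|A| = 6.
Step 1: Compute A + A by enumerating all 36 pairs.
A + A = {-6, -5, -4, -3, -2, 3, 4, 5, 6, 7, 8, 9, 12, 14, 16, 18, 20}, so |A + A| = 17.
Step 2: Doubling constant K = |A + A|/|A| = 17/6 = 17/6 ≈ 2.8333.
Step 3: Plünnecke-Ruzsa gives |3A| ≤ K³·|A| = (2.8333)³ · 6 ≈ 136.4722.
Step 4: Compute 3A = A + A + A directly by enumerating all triples (a,b,c) ∈ A³; |3A| = 33.
Step 5: Check 33 ≤ 136.4722? Yes ✓.

K = 17/6, Plünnecke-Ruzsa bound K³|A| ≈ 136.4722, |3A| = 33, inequality holds.


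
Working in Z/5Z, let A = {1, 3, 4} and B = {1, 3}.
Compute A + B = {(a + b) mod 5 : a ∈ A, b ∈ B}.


Work in Z/5Z: reduce every sum a + b modulo 5.
Enumerate all 6 pairs:
a = 1: 1+1=2, 1+3=4
a = 3: 3+1=4, 3+3=1
a = 4: 4+1=0, 4+3=2
Distinct residues collected: {0, 1, 2, 4}
|A + B| = 4 (out of 5 total residues).

A + B = {0, 1, 2, 4}


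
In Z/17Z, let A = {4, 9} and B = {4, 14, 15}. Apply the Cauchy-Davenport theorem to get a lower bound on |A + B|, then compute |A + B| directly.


Cauchy-Davenport: |A + B| ≥ min(p, |A| + |B| - 1) for A, B nonempty in Z/pZ.
|A| = 2, |B| = 3, p = 17.
CD lower bound = min(17, 2 + 3 - 1) = min(17, 4) = 4.
Compute A + B mod 17 directly:
a = 4: 4+4=8, 4+14=1, 4+15=2
a = 9: 9+4=13, 9+14=6, 9+15=7
A + B = {1, 2, 6, 7, 8, 13}, so |A + B| = 6.
Verify: 6 ≥ 4? Yes ✓.

CD lower bound = 4, actual |A + B| = 6.


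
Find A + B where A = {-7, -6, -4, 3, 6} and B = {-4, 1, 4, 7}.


A + B = {a + b : a ∈ A, b ∈ B}.
Enumerate all |A|·|B| = 5·4 = 20 pairs (a, b) and collect distinct sums.
a = -7: -7+-4=-11, -7+1=-6, -7+4=-3, -7+7=0
a = -6: -6+-4=-10, -6+1=-5, -6+4=-2, -6+7=1
a = -4: -4+-4=-8, -4+1=-3, -4+4=0, -4+7=3
a = 3: 3+-4=-1, 3+1=4, 3+4=7, 3+7=10
a = 6: 6+-4=2, 6+1=7, 6+4=10, 6+7=13
Collecting distinct sums: A + B = {-11, -10, -8, -6, -5, -3, -2, -1, 0, 1, 2, 3, 4, 7, 10, 13}
|A + B| = 16

A + B = {-11, -10, -8, -6, -5, -3, -2, -1, 0, 1, 2, 3, 4, 7, 10, 13}


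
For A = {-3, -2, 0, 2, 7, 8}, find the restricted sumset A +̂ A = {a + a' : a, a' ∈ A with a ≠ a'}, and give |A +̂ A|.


Restricted sumset: A +̂ A = {a + a' : a ∈ A, a' ∈ A, a ≠ a'}.
Equivalently, take A + A and drop any sum 2a that is achievable ONLY as a + a for a ∈ A (i.e. sums representable only with equal summands).
Enumerate pairs (a, a') with a < a' (symmetric, so each unordered pair gives one sum; this covers all a ≠ a'):
  -3 + -2 = -5
  -3 + 0 = -3
  -3 + 2 = -1
  -3 + 7 = 4
  -3 + 8 = 5
  -2 + 0 = -2
  -2 + 2 = 0
  -2 + 7 = 5
  -2 + 8 = 6
  0 + 2 = 2
  0 + 7 = 7
  0 + 8 = 8
  2 + 7 = 9
  2 + 8 = 10
  7 + 8 = 15
Collected distinct sums: {-5, -3, -2, -1, 0, 2, 4, 5, 6, 7, 8, 9, 10, 15}
|A +̂ A| = 14
(Reference bound: |A +̂ A| ≥ 2|A| - 3 for |A| ≥ 2, with |A| = 6 giving ≥ 9.)

|A +̂ A| = 14


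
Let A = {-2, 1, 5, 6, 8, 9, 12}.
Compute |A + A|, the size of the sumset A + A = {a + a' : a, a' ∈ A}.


A + A = {a + a' : a, a' ∈ A}; |A| = 7.
General bounds: 2|A| - 1 ≤ |A + A| ≤ |A|(|A|+1)/2, i.e. 13 ≤ |A + A| ≤ 28.
Lower bound 2|A|-1 is attained iff A is an arithmetic progression.
Enumerate sums a + a' for a ≤ a' (symmetric, so this suffices):
a = -2: -2+-2=-4, -2+1=-1, -2+5=3, -2+6=4, -2+8=6, -2+9=7, -2+12=10
a = 1: 1+1=2, 1+5=6, 1+6=7, 1+8=9, 1+9=10, 1+12=13
a = 5: 5+5=10, 5+6=11, 5+8=13, 5+9=14, 5+12=17
a = 6: 6+6=12, 6+8=14, 6+9=15, 6+12=18
a = 8: 8+8=16, 8+9=17, 8+12=20
a = 9: 9+9=18, 9+12=21
a = 12: 12+12=24
Distinct sums: {-4, -1, 2, 3, 4, 6, 7, 9, 10, 11, 12, 13, 14, 15, 16, 17, 18, 20, 21, 24}
|A + A| = 20

|A + A| = 20


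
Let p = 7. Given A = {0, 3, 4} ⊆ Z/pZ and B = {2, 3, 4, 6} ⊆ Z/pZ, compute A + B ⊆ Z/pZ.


Work in Z/7Z: reduce every sum a + b modulo 7.
Enumerate all 12 pairs:
a = 0: 0+2=2, 0+3=3, 0+4=4, 0+6=6
a = 3: 3+2=5, 3+3=6, 3+4=0, 3+6=2
a = 4: 4+2=6, 4+3=0, 4+4=1, 4+6=3
Distinct residues collected: {0, 1, 2, 3, 4, 5, 6}
|A + B| = 7 (out of 7 total residues).

A + B = {0, 1, 2, 3, 4, 5, 6}


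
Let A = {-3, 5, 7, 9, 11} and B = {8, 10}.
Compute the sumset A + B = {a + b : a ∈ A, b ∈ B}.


A + B = {a + b : a ∈ A, b ∈ B}.
Enumerate all |A|·|B| = 5·2 = 10 pairs (a, b) and collect distinct sums.
a = -3: -3+8=5, -3+10=7
a = 5: 5+8=13, 5+10=15
a = 7: 7+8=15, 7+10=17
a = 9: 9+8=17, 9+10=19
a = 11: 11+8=19, 11+10=21
Collecting distinct sums: A + B = {5, 7, 13, 15, 17, 19, 21}
|A + B| = 7

A + B = {5, 7, 13, 15, 17, 19, 21}


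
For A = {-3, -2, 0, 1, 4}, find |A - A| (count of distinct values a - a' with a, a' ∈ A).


A - A = {a - a' : a, a' ∈ A}; |A| = 5.
Bounds: 2|A|-1 ≤ |A - A| ≤ |A|² - |A| + 1, i.e. 9 ≤ |A - A| ≤ 21.
Note: 0 ∈ A - A always (from a - a). The set is symmetric: if d ∈ A - A then -d ∈ A - A.
Enumerate nonzero differences d = a - a' with a > a' (then include -d):
Positive differences: {1, 2, 3, 4, 6, 7}
Full difference set: {0} ∪ (positive diffs) ∪ (negative diffs).
|A - A| = 1 + 2·6 = 13 (matches direct enumeration: 13).

|A - A| = 13


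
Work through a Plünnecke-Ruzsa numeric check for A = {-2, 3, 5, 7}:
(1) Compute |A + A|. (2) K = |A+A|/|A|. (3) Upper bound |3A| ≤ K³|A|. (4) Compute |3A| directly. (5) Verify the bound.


|A| = 4.
Step 1: Compute A + A by enumerating all 16 pairs.
A + A = {-4, 1, 3, 5, 6, 8, 10, 12, 14}, so |A + A| = 9.
Step 2: Doubling constant K = |A + A|/|A| = 9/4 = 9/4 ≈ 2.2500.
Step 3: Plünnecke-Ruzsa gives |3A| ≤ K³·|A| = (2.2500)³ · 4 ≈ 45.5625.
Step 4: Compute 3A = A + A + A directly by enumerating all triples (a,b,c) ∈ A³; |3A| = 16.
Step 5: Check 16 ≤ 45.5625? Yes ✓.

K = 9/4, Plünnecke-Ruzsa bound K³|A| ≈ 45.5625, |3A| = 16, inequality holds.


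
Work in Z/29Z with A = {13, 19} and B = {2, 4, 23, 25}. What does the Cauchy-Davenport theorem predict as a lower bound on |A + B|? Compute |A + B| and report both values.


Cauchy-Davenport: |A + B| ≥ min(p, |A| + |B| - 1) for A, B nonempty in Z/pZ.
|A| = 2, |B| = 4, p = 29.
CD lower bound = min(29, 2 + 4 - 1) = min(29, 5) = 5.
Compute A + B mod 29 directly:
a = 13: 13+2=15, 13+4=17, 13+23=7, 13+25=9
a = 19: 19+2=21, 19+4=23, 19+23=13, 19+25=15
A + B = {7, 9, 13, 15, 17, 21, 23}, so |A + B| = 7.
Verify: 7 ≥ 5? Yes ✓.

CD lower bound = 5, actual |A + B| = 7.


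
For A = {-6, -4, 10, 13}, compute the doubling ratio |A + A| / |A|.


|A| = 4.
Compute A + A by enumerating all 16 pairs.
A + A = {-12, -10, -8, 4, 6, 7, 9, 20, 23, 26}, so |A + A| = 10.
K = |A + A| / |A| = 10/4 = 5/2 ≈ 2.5000.
Reference: AP of size 4 gives K = 7/4 ≈ 1.7500; a fully generic set of size 4 gives K ≈ 2.5000.

|A| = 4, |A + A| = 10, K = 10/4 = 5/2.


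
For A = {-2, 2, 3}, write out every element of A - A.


A - A = {a - a' : a, a' ∈ A}.
Compute a - a' for each ordered pair (a, a'):
a = -2: -2--2=0, -2-2=-4, -2-3=-5
a = 2: 2--2=4, 2-2=0, 2-3=-1
a = 3: 3--2=5, 3-2=1, 3-3=0
Collecting distinct values (and noting 0 appears from a-a):
A - A = {-5, -4, -1, 0, 1, 4, 5}
|A - A| = 7

A - A = {-5, -4, -1, 0, 1, 4, 5}


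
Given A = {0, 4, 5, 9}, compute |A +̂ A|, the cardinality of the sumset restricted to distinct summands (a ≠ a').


Restricted sumset: A +̂ A = {a + a' : a ∈ A, a' ∈ A, a ≠ a'}.
Equivalently, take A + A and drop any sum 2a that is achievable ONLY as a + a for a ∈ A (i.e. sums representable only with equal summands).
Enumerate pairs (a, a') with a < a' (symmetric, so each unordered pair gives one sum; this covers all a ≠ a'):
  0 + 4 = 4
  0 + 5 = 5
  0 + 9 = 9
  4 + 5 = 9
  4 + 9 = 13
  5 + 9 = 14
Collected distinct sums: {4, 5, 9, 13, 14}
|A +̂ A| = 5
(Reference bound: |A +̂ A| ≥ 2|A| - 3 for |A| ≥ 2, with |A| = 4 giving ≥ 5.)

|A +̂ A| = 5


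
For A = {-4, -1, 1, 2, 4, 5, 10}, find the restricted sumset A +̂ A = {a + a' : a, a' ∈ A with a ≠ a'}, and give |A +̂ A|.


Restricted sumset: A +̂ A = {a + a' : a ∈ A, a' ∈ A, a ≠ a'}.
Equivalently, take A + A and drop any sum 2a that is achievable ONLY as a + a for a ∈ A (i.e. sums representable only with equal summands).
Enumerate pairs (a, a') with a < a' (symmetric, so each unordered pair gives one sum; this covers all a ≠ a'):
  -4 + -1 = -5
  -4 + 1 = -3
  -4 + 2 = -2
  -4 + 4 = 0
  -4 + 5 = 1
  -4 + 10 = 6
  -1 + 1 = 0
  -1 + 2 = 1
  -1 + 4 = 3
  -1 + 5 = 4
  -1 + 10 = 9
  1 + 2 = 3
  1 + 4 = 5
  1 + 5 = 6
  1 + 10 = 11
  2 + 4 = 6
  2 + 5 = 7
  2 + 10 = 12
  4 + 5 = 9
  4 + 10 = 14
  5 + 10 = 15
Collected distinct sums: {-5, -3, -2, 0, 1, 3, 4, 5, 6, 7, 9, 11, 12, 14, 15}
|A +̂ A| = 15
(Reference bound: |A +̂ A| ≥ 2|A| - 3 for |A| ≥ 2, with |A| = 7 giving ≥ 11.)

|A +̂ A| = 15


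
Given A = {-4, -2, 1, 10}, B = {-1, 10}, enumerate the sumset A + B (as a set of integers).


A + B = {a + b : a ∈ A, b ∈ B}.
Enumerate all |A|·|B| = 4·2 = 8 pairs (a, b) and collect distinct sums.
a = -4: -4+-1=-5, -4+10=6
a = -2: -2+-1=-3, -2+10=8
a = 1: 1+-1=0, 1+10=11
a = 10: 10+-1=9, 10+10=20
Collecting distinct sums: A + B = {-5, -3, 0, 6, 8, 9, 11, 20}
|A + B| = 8

A + B = {-5, -3, 0, 6, 8, 9, 11, 20}


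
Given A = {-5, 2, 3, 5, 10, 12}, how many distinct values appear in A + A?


A + A = {a + a' : a, a' ∈ A}; |A| = 6.
General bounds: 2|A| - 1 ≤ |A + A| ≤ |A|(|A|+1)/2, i.e. 11 ≤ |A + A| ≤ 21.
Lower bound 2|A|-1 is attained iff A is an arithmetic progression.
Enumerate sums a + a' for a ≤ a' (symmetric, so this suffices):
a = -5: -5+-5=-10, -5+2=-3, -5+3=-2, -5+5=0, -5+10=5, -5+12=7
a = 2: 2+2=4, 2+3=5, 2+5=7, 2+10=12, 2+12=14
a = 3: 3+3=6, 3+5=8, 3+10=13, 3+12=15
a = 5: 5+5=10, 5+10=15, 5+12=17
a = 10: 10+10=20, 10+12=22
a = 12: 12+12=24
Distinct sums: {-10, -3, -2, 0, 4, 5, 6, 7, 8, 10, 12, 13, 14, 15, 17, 20, 22, 24}
|A + A| = 18

|A + A| = 18


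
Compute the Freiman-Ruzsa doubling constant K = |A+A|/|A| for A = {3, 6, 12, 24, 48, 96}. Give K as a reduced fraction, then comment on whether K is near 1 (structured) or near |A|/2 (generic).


|A| = 6.
Compute A + A by enumerating all 36 pairs.
A + A = {6, 9, 12, 15, 18, 24, 27, 30, 36, 48, 51, 54, 60, 72, 96, 99, 102, 108, 120, 144, 192}, so |A + A| = 21.
K = |A + A| / |A| = 21/6 = 7/2 ≈ 3.5000.
Reference: AP of size 6 gives K = 11/6 ≈ 1.8333; a fully generic set of size 6 gives K ≈ 3.5000.

|A| = 6, |A + A| = 21, K = 21/6 = 7/2.


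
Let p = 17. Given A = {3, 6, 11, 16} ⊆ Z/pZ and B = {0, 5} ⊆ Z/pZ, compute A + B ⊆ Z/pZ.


Work in Z/17Z: reduce every sum a + b modulo 17.
Enumerate all 8 pairs:
a = 3: 3+0=3, 3+5=8
a = 6: 6+0=6, 6+5=11
a = 11: 11+0=11, 11+5=16
a = 16: 16+0=16, 16+5=4
Distinct residues collected: {3, 4, 6, 8, 11, 16}
|A + B| = 6 (out of 17 total residues).

A + B = {3, 4, 6, 8, 11, 16}


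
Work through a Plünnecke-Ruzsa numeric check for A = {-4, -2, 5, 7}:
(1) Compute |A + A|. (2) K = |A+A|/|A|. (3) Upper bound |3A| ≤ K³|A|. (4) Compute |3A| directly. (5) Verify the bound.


|A| = 4.
Step 1: Compute A + A by enumerating all 16 pairs.
A + A = {-8, -6, -4, 1, 3, 5, 10, 12, 14}, so |A + A| = 9.
Step 2: Doubling constant K = |A + A|/|A| = 9/4 = 9/4 ≈ 2.2500.
Step 3: Plünnecke-Ruzsa gives |3A| ≤ K³·|A| = (2.2500)³ · 4 ≈ 45.5625.
Step 4: Compute 3A = A + A + A directly by enumerating all triples (a,b,c) ∈ A³; |3A| = 16.
Step 5: Check 16 ≤ 45.5625? Yes ✓.

K = 9/4, Plünnecke-Ruzsa bound K³|A| ≈ 45.5625, |3A| = 16, inequality holds.


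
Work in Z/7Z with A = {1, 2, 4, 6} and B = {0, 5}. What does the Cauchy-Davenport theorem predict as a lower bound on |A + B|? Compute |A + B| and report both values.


Cauchy-Davenport: |A + B| ≥ min(p, |A| + |B| - 1) for A, B nonempty in Z/pZ.
|A| = 4, |B| = 2, p = 7.
CD lower bound = min(7, 4 + 2 - 1) = min(7, 5) = 5.
Compute A + B mod 7 directly:
a = 1: 1+0=1, 1+5=6
a = 2: 2+0=2, 2+5=0
a = 4: 4+0=4, 4+5=2
a = 6: 6+0=6, 6+5=4
A + B = {0, 1, 2, 4, 6}, so |A + B| = 5.
Verify: 5 ≥ 5? Yes ✓.

CD lower bound = 5, actual |A + B| = 5.


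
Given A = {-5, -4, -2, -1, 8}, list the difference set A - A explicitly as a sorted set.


A - A = {a - a' : a, a' ∈ A}.
Compute a - a' for each ordered pair (a, a'):
a = -5: -5--5=0, -5--4=-1, -5--2=-3, -5--1=-4, -5-8=-13
a = -4: -4--5=1, -4--4=0, -4--2=-2, -4--1=-3, -4-8=-12
a = -2: -2--5=3, -2--4=2, -2--2=0, -2--1=-1, -2-8=-10
a = -1: -1--5=4, -1--4=3, -1--2=1, -1--1=0, -1-8=-9
a = 8: 8--5=13, 8--4=12, 8--2=10, 8--1=9, 8-8=0
Collecting distinct values (and noting 0 appears from a-a):
A - A = {-13, -12, -10, -9, -4, -3, -2, -1, 0, 1, 2, 3, 4, 9, 10, 12, 13}
|A - A| = 17

A - A = {-13, -12, -10, -9, -4, -3, -2, -1, 0, 1, 2, 3, 4, 9, 10, 12, 13}


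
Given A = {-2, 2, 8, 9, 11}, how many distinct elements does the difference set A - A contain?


A - A = {a - a' : a, a' ∈ A}; |A| = 5.
Bounds: 2|A|-1 ≤ |A - A| ≤ |A|² - |A| + 1, i.e. 9 ≤ |A - A| ≤ 21.
Note: 0 ∈ A - A always (from a - a). The set is symmetric: if d ∈ A - A then -d ∈ A - A.
Enumerate nonzero differences d = a - a' with a > a' (then include -d):
Positive differences: {1, 2, 3, 4, 6, 7, 9, 10, 11, 13}
Full difference set: {0} ∪ (positive diffs) ∪ (negative diffs).
|A - A| = 1 + 2·10 = 21 (matches direct enumeration: 21).

|A - A| = 21


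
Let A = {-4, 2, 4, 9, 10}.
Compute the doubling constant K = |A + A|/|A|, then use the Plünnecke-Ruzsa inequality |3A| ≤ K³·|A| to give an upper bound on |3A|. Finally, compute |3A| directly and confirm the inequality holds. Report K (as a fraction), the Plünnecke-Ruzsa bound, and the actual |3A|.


|A| = 5.
Step 1: Compute A + A by enumerating all 25 pairs.
A + A = {-8, -2, 0, 4, 5, 6, 8, 11, 12, 13, 14, 18, 19, 20}, so |A + A| = 14.
Step 2: Doubling constant K = |A + A|/|A| = 14/5 = 14/5 ≈ 2.8000.
Step 3: Plünnecke-Ruzsa gives |3A| ≤ K³·|A| = (2.8000)³ · 5 ≈ 109.7600.
Step 4: Compute 3A = A + A + A directly by enumerating all triples (a,b,c) ∈ A³; |3A| = 28.
Step 5: Check 28 ≤ 109.7600? Yes ✓.

K = 14/5, Plünnecke-Ruzsa bound K³|A| ≈ 109.7600, |3A| = 28, inequality holds.


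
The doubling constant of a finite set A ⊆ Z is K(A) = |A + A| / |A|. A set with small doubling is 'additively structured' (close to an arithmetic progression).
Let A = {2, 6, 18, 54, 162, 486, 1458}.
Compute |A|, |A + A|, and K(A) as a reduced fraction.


|A| = 7.
Compute A + A by enumerating all 49 pairs.
A + A = {4, 8, 12, 20, 24, 36, 56, 60, 72, 108, 164, 168, 180, 216, 324, 488, 492, 504, 540, 648, 972, 1460, 1464, 1476, 1512, 1620, 1944, 2916}, so |A + A| = 28.
K = |A + A| / |A| = 28/7 = 4/1 ≈ 4.0000.
Reference: AP of size 7 gives K = 13/7 ≈ 1.8571; a fully generic set of size 7 gives K ≈ 4.0000.

|A| = 7, |A + A| = 28, K = 28/7 = 4/1.


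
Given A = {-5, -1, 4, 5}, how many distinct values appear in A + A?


A + A = {a + a' : a, a' ∈ A}; |A| = 4.
General bounds: 2|A| - 1 ≤ |A + A| ≤ |A|(|A|+1)/2, i.e. 7 ≤ |A + A| ≤ 10.
Lower bound 2|A|-1 is attained iff A is an arithmetic progression.
Enumerate sums a + a' for a ≤ a' (symmetric, so this suffices):
a = -5: -5+-5=-10, -5+-1=-6, -5+4=-1, -5+5=0
a = -1: -1+-1=-2, -1+4=3, -1+5=4
a = 4: 4+4=8, 4+5=9
a = 5: 5+5=10
Distinct sums: {-10, -6, -2, -1, 0, 3, 4, 8, 9, 10}
|A + A| = 10

|A + A| = 10


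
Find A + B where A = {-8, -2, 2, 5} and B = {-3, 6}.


A + B = {a + b : a ∈ A, b ∈ B}.
Enumerate all |A|·|B| = 4·2 = 8 pairs (a, b) and collect distinct sums.
a = -8: -8+-3=-11, -8+6=-2
a = -2: -2+-3=-5, -2+6=4
a = 2: 2+-3=-1, 2+6=8
a = 5: 5+-3=2, 5+6=11
Collecting distinct sums: A + B = {-11, -5, -2, -1, 2, 4, 8, 11}
|A + B| = 8

A + B = {-11, -5, -2, -1, 2, 4, 8, 11}


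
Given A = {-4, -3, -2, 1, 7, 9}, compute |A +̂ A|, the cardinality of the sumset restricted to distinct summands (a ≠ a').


Restricted sumset: A +̂ A = {a + a' : a ∈ A, a' ∈ A, a ≠ a'}.
Equivalently, take A + A and drop any sum 2a that is achievable ONLY as a + a for a ∈ A (i.e. sums representable only with equal summands).
Enumerate pairs (a, a') with a < a' (symmetric, so each unordered pair gives one sum; this covers all a ≠ a'):
  -4 + -3 = -7
  -4 + -2 = -6
  -4 + 1 = -3
  -4 + 7 = 3
  -4 + 9 = 5
  -3 + -2 = -5
  -3 + 1 = -2
  -3 + 7 = 4
  -3 + 9 = 6
  -2 + 1 = -1
  -2 + 7 = 5
  -2 + 9 = 7
  1 + 7 = 8
  1 + 9 = 10
  7 + 9 = 16
Collected distinct sums: {-7, -6, -5, -3, -2, -1, 3, 4, 5, 6, 7, 8, 10, 16}
|A +̂ A| = 14
(Reference bound: |A +̂ A| ≥ 2|A| - 3 for |A| ≥ 2, with |A| = 6 giving ≥ 9.)

|A +̂ A| = 14


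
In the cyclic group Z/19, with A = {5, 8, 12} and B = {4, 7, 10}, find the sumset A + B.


Work in Z/19Z: reduce every sum a + b modulo 19.
Enumerate all 9 pairs:
a = 5: 5+4=9, 5+7=12, 5+10=15
a = 8: 8+4=12, 8+7=15, 8+10=18
a = 12: 12+4=16, 12+7=0, 12+10=3
Distinct residues collected: {0, 3, 9, 12, 15, 16, 18}
|A + B| = 7 (out of 19 total residues).

A + B = {0, 3, 9, 12, 15, 16, 18}


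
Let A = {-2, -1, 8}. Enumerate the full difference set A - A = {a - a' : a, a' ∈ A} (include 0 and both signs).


A - A = {a - a' : a, a' ∈ A}.
Compute a - a' for each ordered pair (a, a'):
a = -2: -2--2=0, -2--1=-1, -2-8=-10
a = -1: -1--2=1, -1--1=0, -1-8=-9
a = 8: 8--2=10, 8--1=9, 8-8=0
Collecting distinct values (and noting 0 appears from a-a):
A - A = {-10, -9, -1, 0, 1, 9, 10}
|A - A| = 7

A - A = {-10, -9, -1, 0, 1, 9, 10}


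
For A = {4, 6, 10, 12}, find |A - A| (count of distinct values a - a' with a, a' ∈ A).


A - A = {a - a' : a, a' ∈ A}; |A| = 4.
Bounds: 2|A|-1 ≤ |A - A| ≤ |A|² - |A| + 1, i.e. 7 ≤ |A - A| ≤ 13.
Note: 0 ∈ A - A always (from a - a). The set is symmetric: if d ∈ A - A then -d ∈ A - A.
Enumerate nonzero differences d = a - a' with a > a' (then include -d):
Positive differences: {2, 4, 6, 8}
Full difference set: {0} ∪ (positive diffs) ∪ (negative diffs).
|A - A| = 1 + 2·4 = 9 (matches direct enumeration: 9).

|A - A| = 9


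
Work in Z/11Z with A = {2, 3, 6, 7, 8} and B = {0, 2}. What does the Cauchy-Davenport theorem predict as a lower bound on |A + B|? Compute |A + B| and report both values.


Cauchy-Davenport: |A + B| ≥ min(p, |A| + |B| - 1) for A, B nonempty in Z/pZ.
|A| = 5, |B| = 2, p = 11.
CD lower bound = min(11, 5 + 2 - 1) = min(11, 6) = 6.
Compute A + B mod 11 directly:
a = 2: 2+0=2, 2+2=4
a = 3: 3+0=3, 3+2=5
a = 6: 6+0=6, 6+2=8
a = 7: 7+0=7, 7+2=9
a = 8: 8+0=8, 8+2=10
A + B = {2, 3, 4, 5, 6, 7, 8, 9, 10}, so |A + B| = 9.
Verify: 9 ≥ 6? Yes ✓.

CD lower bound = 6, actual |A + B| = 9.


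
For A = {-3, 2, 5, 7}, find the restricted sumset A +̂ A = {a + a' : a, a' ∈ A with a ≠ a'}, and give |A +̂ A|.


Restricted sumset: A +̂ A = {a + a' : a ∈ A, a' ∈ A, a ≠ a'}.
Equivalently, take A + A and drop any sum 2a that is achievable ONLY as a + a for a ∈ A (i.e. sums representable only with equal summands).
Enumerate pairs (a, a') with a < a' (symmetric, so each unordered pair gives one sum; this covers all a ≠ a'):
  -3 + 2 = -1
  -3 + 5 = 2
  -3 + 7 = 4
  2 + 5 = 7
  2 + 7 = 9
  5 + 7 = 12
Collected distinct sums: {-1, 2, 4, 7, 9, 12}
|A +̂ A| = 6
(Reference bound: |A +̂ A| ≥ 2|A| - 3 for |A| ≥ 2, with |A| = 4 giving ≥ 5.)

|A +̂ A| = 6


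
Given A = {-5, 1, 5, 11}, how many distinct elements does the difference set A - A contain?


A - A = {a - a' : a, a' ∈ A}; |A| = 4.
Bounds: 2|A|-1 ≤ |A - A| ≤ |A|² - |A| + 1, i.e. 7 ≤ |A - A| ≤ 13.
Note: 0 ∈ A - A always (from a - a). The set is symmetric: if d ∈ A - A then -d ∈ A - A.
Enumerate nonzero differences d = a - a' with a > a' (then include -d):
Positive differences: {4, 6, 10, 16}
Full difference set: {0} ∪ (positive diffs) ∪ (negative diffs).
|A - A| = 1 + 2·4 = 9 (matches direct enumeration: 9).

|A - A| = 9


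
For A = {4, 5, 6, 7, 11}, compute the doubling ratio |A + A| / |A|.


|A| = 5.
Compute A + A by enumerating all 25 pairs.
A + A = {8, 9, 10, 11, 12, 13, 14, 15, 16, 17, 18, 22}, so |A + A| = 12.
K = |A + A| / |A| = 12/5 (already in lowest terms) ≈ 2.4000.
Reference: AP of size 5 gives K = 9/5 ≈ 1.8000; a fully generic set of size 5 gives K ≈ 3.0000.

|A| = 5, |A + A| = 12, K = 12/5.


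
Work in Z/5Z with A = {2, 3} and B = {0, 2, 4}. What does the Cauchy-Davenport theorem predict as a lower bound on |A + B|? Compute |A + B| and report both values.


Cauchy-Davenport: |A + B| ≥ min(p, |A| + |B| - 1) for A, B nonempty in Z/pZ.
|A| = 2, |B| = 3, p = 5.
CD lower bound = min(5, 2 + 3 - 1) = min(5, 4) = 4.
Compute A + B mod 5 directly:
a = 2: 2+0=2, 2+2=4, 2+4=1
a = 3: 3+0=3, 3+2=0, 3+4=2
A + B = {0, 1, 2, 3, 4}, so |A + B| = 5.
Verify: 5 ≥ 4? Yes ✓.

CD lower bound = 4, actual |A + B| = 5.


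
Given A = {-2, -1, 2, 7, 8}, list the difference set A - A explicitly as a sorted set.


A - A = {a - a' : a, a' ∈ A}.
Compute a - a' for each ordered pair (a, a'):
a = -2: -2--2=0, -2--1=-1, -2-2=-4, -2-7=-9, -2-8=-10
a = -1: -1--2=1, -1--1=0, -1-2=-3, -1-7=-8, -1-8=-9
a = 2: 2--2=4, 2--1=3, 2-2=0, 2-7=-5, 2-8=-6
a = 7: 7--2=9, 7--1=8, 7-2=5, 7-7=0, 7-8=-1
a = 8: 8--2=10, 8--1=9, 8-2=6, 8-7=1, 8-8=0
Collecting distinct values (and noting 0 appears from a-a):
A - A = {-10, -9, -8, -6, -5, -4, -3, -1, 0, 1, 3, 4, 5, 6, 8, 9, 10}
|A - A| = 17

A - A = {-10, -9, -8, -6, -5, -4, -3, -1, 0, 1, 3, 4, 5, 6, 8, 9, 10}


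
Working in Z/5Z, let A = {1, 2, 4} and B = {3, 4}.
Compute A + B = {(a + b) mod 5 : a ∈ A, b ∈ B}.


Work in Z/5Z: reduce every sum a + b modulo 5.
Enumerate all 6 pairs:
a = 1: 1+3=4, 1+4=0
a = 2: 2+3=0, 2+4=1
a = 4: 4+3=2, 4+4=3
Distinct residues collected: {0, 1, 2, 3, 4}
|A + B| = 5 (out of 5 total residues).

A + B = {0, 1, 2, 3, 4}


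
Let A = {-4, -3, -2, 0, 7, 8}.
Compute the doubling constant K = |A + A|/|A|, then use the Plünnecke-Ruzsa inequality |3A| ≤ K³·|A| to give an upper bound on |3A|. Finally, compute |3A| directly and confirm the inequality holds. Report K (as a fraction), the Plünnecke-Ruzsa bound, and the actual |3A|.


|A| = 6.
Step 1: Compute A + A by enumerating all 36 pairs.
A + A = {-8, -7, -6, -5, -4, -3, -2, 0, 3, 4, 5, 6, 7, 8, 14, 15, 16}, so |A + A| = 17.
Step 2: Doubling constant K = |A + A|/|A| = 17/6 = 17/6 ≈ 2.8333.
Step 3: Plünnecke-Ruzsa gives |3A| ≤ K³·|A| = (2.8333)³ · 6 ≈ 136.4722.
Step 4: Compute 3A = A + A + A directly by enumerating all triples (a,b,c) ∈ A³; |3A| = 32.
Step 5: Check 32 ≤ 136.4722? Yes ✓.

K = 17/6, Plünnecke-Ruzsa bound K³|A| ≈ 136.4722, |3A| = 32, inequality holds.


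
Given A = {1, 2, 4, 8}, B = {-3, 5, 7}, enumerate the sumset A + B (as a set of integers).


A + B = {a + b : a ∈ A, b ∈ B}.
Enumerate all |A|·|B| = 4·3 = 12 pairs (a, b) and collect distinct sums.
a = 1: 1+-3=-2, 1+5=6, 1+7=8
a = 2: 2+-3=-1, 2+5=7, 2+7=9
a = 4: 4+-3=1, 4+5=9, 4+7=11
a = 8: 8+-3=5, 8+5=13, 8+7=15
Collecting distinct sums: A + B = {-2, -1, 1, 5, 6, 7, 8, 9, 11, 13, 15}
|A + B| = 11

A + B = {-2, -1, 1, 5, 6, 7, 8, 9, 11, 13, 15}


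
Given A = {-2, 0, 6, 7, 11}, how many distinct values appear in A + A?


A + A = {a + a' : a, a' ∈ A}; |A| = 5.
General bounds: 2|A| - 1 ≤ |A + A| ≤ |A|(|A|+1)/2, i.e. 9 ≤ |A + A| ≤ 15.
Lower bound 2|A|-1 is attained iff A is an arithmetic progression.
Enumerate sums a + a' for a ≤ a' (symmetric, so this suffices):
a = -2: -2+-2=-4, -2+0=-2, -2+6=4, -2+7=5, -2+11=9
a = 0: 0+0=0, 0+6=6, 0+7=7, 0+11=11
a = 6: 6+6=12, 6+7=13, 6+11=17
a = 7: 7+7=14, 7+11=18
a = 11: 11+11=22
Distinct sums: {-4, -2, 0, 4, 5, 6, 7, 9, 11, 12, 13, 14, 17, 18, 22}
|A + A| = 15

|A + A| = 15


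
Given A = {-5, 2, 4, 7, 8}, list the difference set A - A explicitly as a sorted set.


A - A = {a - a' : a, a' ∈ A}.
Compute a - a' for each ordered pair (a, a'):
a = -5: -5--5=0, -5-2=-7, -5-4=-9, -5-7=-12, -5-8=-13
a = 2: 2--5=7, 2-2=0, 2-4=-2, 2-7=-5, 2-8=-6
a = 4: 4--5=9, 4-2=2, 4-4=0, 4-7=-3, 4-8=-4
a = 7: 7--5=12, 7-2=5, 7-4=3, 7-7=0, 7-8=-1
a = 8: 8--5=13, 8-2=6, 8-4=4, 8-7=1, 8-8=0
Collecting distinct values (and noting 0 appears from a-a):
A - A = {-13, -12, -9, -7, -6, -5, -4, -3, -2, -1, 0, 1, 2, 3, 4, 5, 6, 7, 9, 12, 13}
|A - A| = 21

A - A = {-13, -12, -9, -7, -6, -5, -4, -3, -2, -1, 0, 1, 2, 3, 4, 5, 6, 7, 9, 12, 13}


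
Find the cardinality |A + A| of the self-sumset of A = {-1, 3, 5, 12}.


A + A = {a + a' : a, a' ∈ A}; |A| = 4.
General bounds: 2|A| - 1 ≤ |A + A| ≤ |A|(|A|+1)/2, i.e. 7 ≤ |A + A| ≤ 10.
Lower bound 2|A|-1 is attained iff A is an arithmetic progression.
Enumerate sums a + a' for a ≤ a' (symmetric, so this suffices):
a = -1: -1+-1=-2, -1+3=2, -1+5=4, -1+12=11
a = 3: 3+3=6, 3+5=8, 3+12=15
a = 5: 5+5=10, 5+12=17
a = 12: 12+12=24
Distinct sums: {-2, 2, 4, 6, 8, 10, 11, 15, 17, 24}
|A + A| = 10

|A + A| = 10


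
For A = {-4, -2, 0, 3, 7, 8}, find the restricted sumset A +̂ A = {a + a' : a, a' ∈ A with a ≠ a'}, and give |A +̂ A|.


Restricted sumset: A +̂ A = {a + a' : a ∈ A, a' ∈ A, a ≠ a'}.
Equivalently, take A + A and drop any sum 2a that is achievable ONLY as a + a for a ∈ A (i.e. sums representable only with equal summands).
Enumerate pairs (a, a') with a < a' (symmetric, so each unordered pair gives one sum; this covers all a ≠ a'):
  -4 + -2 = -6
  -4 + 0 = -4
  -4 + 3 = -1
  -4 + 7 = 3
  -4 + 8 = 4
  -2 + 0 = -2
  -2 + 3 = 1
  -2 + 7 = 5
  -2 + 8 = 6
  0 + 3 = 3
  0 + 7 = 7
  0 + 8 = 8
  3 + 7 = 10
  3 + 8 = 11
  7 + 8 = 15
Collected distinct sums: {-6, -4, -2, -1, 1, 3, 4, 5, 6, 7, 8, 10, 11, 15}
|A +̂ A| = 14
(Reference bound: |A +̂ A| ≥ 2|A| - 3 for |A| ≥ 2, with |A| = 6 giving ≥ 9.)

|A +̂ A| = 14


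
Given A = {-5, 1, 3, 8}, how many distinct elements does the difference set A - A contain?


A - A = {a - a' : a, a' ∈ A}; |A| = 4.
Bounds: 2|A|-1 ≤ |A - A| ≤ |A|² - |A| + 1, i.e. 7 ≤ |A - A| ≤ 13.
Note: 0 ∈ A - A always (from a - a). The set is symmetric: if d ∈ A - A then -d ∈ A - A.
Enumerate nonzero differences d = a - a' with a > a' (then include -d):
Positive differences: {2, 5, 6, 7, 8, 13}
Full difference set: {0} ∪ (positive diffs) ∪ (negative diffs).
|A - A| = 1 + 2·6 = 13 (matches direct enumeration: 13).

|A - A| = 13


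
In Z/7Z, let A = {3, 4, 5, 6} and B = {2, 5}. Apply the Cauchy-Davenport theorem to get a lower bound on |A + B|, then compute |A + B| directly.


Cauchy-Davenport: |A + B| ≥ min(p, |A| + |B| - 1) for A, B nonempty in Z/pZ.
|A| = 4, |B| = 2, p = 7.
CD lower bound = min(7, 4 + 2 - 1) = min(7, 5) = 5.
Compute A + B mod 7 directly:
a = 3: 3+2=5, 3+5=1
a = 4: 4+2=6, 4+5=2
a = 5: 5+2=0, 5+5=3
a = 6: 6+2=1, 6+5=4
A + B = {0, 1, 2, 3, 4, 5, 6}, so |A + B| = 7.
Verify: 7 ≥ 5? Yes ✓.

CD lower bound = 5, actual |A + B| = 7.


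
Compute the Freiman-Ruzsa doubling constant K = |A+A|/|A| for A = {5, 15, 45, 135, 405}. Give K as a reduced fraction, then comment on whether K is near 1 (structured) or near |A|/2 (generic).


|A| = 5.
Compute A + A by enumerating all 25 pairs.
A + A = {10, 20, 30, 50, 60, 90, 140, 150, 180, 270, 410, 420, 450, 540, 810}, so |A + A| = 15.
K = |A + A| / |A| = 15/5 = 3/1 ≈ 3.0000.
Reference: AP of size 5 gives K = 9/5 ≈ 1.8000; a fully generic set of size 5 gives K ≈ 3.0000.

|A| = 5, |A + A| = 15, K = 15/5 = 3/1.


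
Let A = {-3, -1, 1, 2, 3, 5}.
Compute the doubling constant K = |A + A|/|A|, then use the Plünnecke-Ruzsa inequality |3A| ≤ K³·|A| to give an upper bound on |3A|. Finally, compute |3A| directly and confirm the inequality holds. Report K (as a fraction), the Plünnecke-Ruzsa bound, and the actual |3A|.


|A| = 6.
Step 1: Compute A + A by enumerating all 36 pairs.
A + A = {-6, -4, -2, -1, 0, 1, 2, 3, 4, 5, 6, 7, 8, 10}, so |A + A| = 14.
Step 2: Doubling constant K = |A + A|/|A| = 14/6 = 14/6 ≈ 2.3333.
Step 3: Plünnecke-Ruzsa gives |3A| ≤ K³·|A| = (2.3333)³ · 6 ≈ 76.2222.
Step 4: Compute 3A = A + A + A directly by enumerating all triples (a,b,c) ∈ A³; |3A| = 22.
Step 5: Check 22 ≤ 76.2222? Yes ✓.

K = 14/6, Plünnecke-Ruzsa bound K³|A| ≈ 76.2222, |3A| = 22, inequality holds.


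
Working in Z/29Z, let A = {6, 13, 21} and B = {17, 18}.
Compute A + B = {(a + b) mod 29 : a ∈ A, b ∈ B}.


Work in Z/29Z: reduce every sum a + b modulo 29.
Enumerate all 6 pairs:
a = 6: 6+17=23, 6+18=24
a = 13: 13+17=1, 13+18=2
a = 21: 21+17=9, 21+18=10
Distinct residues collected: {1, 2, 9, 10, 23, 24}
|A + B| = 6 (out of 29 total residues).

A + B = {1, 2, 9, 10, 23, 24}


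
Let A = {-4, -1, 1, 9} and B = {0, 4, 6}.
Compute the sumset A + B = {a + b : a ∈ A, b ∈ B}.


A + B = {a + b : a ∈ A, b ∈ B}.
Enumerate all |A|·|B| = 4·3 = 12 pairs (a, b) and collect distinct sums.
a = -4: -4+0=-4, -4+4=0, -4+6=2
a = -1: -1+0=-1, -1+4=3, -1+6=5
a = 1: 1+0=1, 1+4=5, 1+6=7
a = 9: 9+0=9, 9+4=13, 9+6=15
Collecting distinct sums: A + B = {-4, -1, 0, 1, 2, 3, 5, 7, 9, 13, 15}
|A + B| = 11

A + B = {-4, -1, 0, 1, 2, 3, 5, 7, 9, 13, 15}


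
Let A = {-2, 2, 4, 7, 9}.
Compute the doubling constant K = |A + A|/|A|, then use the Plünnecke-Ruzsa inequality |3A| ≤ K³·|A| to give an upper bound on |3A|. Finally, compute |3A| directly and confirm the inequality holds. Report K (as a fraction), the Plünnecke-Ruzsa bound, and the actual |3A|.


|A| = 5.
Step 1: Compute A + A by enumerating all 25 pairs.
A + A = {-4, 0, 2, 4, 5, 6, 7, 8, 9, 11, 13, 14, 16, 18}, so |A + A| = 14.
Step 2: Doubling constant K = |A + A|/|A| = 14/5 = 14/5 ≈ 2.8000.
Step 3: Plünnecke-Ruzsa gives |3A| ≤ K³·|A| = (2.8000)³ · 5 ≈ 109.7600.
Step 4: Compute 3A = A + A + A directly by enumerating all triples (a,b,c) ∈ A³; |3A| = 26.
Step 5: Check 26 ≤ 109.7600? Yes ✓.

K = 14/5, Plünnecke-Ruzsa bound K³|A| ≈ 109.7600, |3A| = 26, inequality holds.


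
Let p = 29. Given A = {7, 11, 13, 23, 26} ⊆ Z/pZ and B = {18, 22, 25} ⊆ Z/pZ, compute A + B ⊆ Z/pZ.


Work in Z/29Z: reduce every sum a + b modulo 29.
Enumerate all 15 pairs:
a = 7: 7+18=25, 7+22=0, 7+25=3
a = 11: 11+18=0, 11+22=4, 11+25=7
a = 13: 13+18=2, 13+22=6, 13+25=9
a = 23: 23+18=12, 23+22=16, 23+25=19
a = 26: 26+18=15, 26+22=19, 26+25=22
Distinct residues collected: {0, 2, 3, 4, 6, 7, 9, 12, 15, 16, 19, 22, 25}
|A + B| = 13 (out of 29 total residues).

A + B = {0, 2, 3, 4, 6, 7, 9, 12, 15, 16, 19, 22, 25}


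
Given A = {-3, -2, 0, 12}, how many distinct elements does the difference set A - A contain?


A - A = {a - a' : a, a' ∈ A}; |A| = 4.
Bounds: 2|A|-1 ≤ |A - A| ≤ |A|² - |A| + 1, i.e. 7 ≤ |A - A| ≤ 13.
Note: 0 ∈ A - A always (from a - a). The set is symmetric: if d ∈ A - A then -d ∈ A - A.
Enumerate nonzero differences d = a - a' with a > a' (then include -d):
Positive differences: {1, 2, 3, 12, 14, 15}
Full difference set: {0} ∪ (positive diffs) ∪ (negative diffs).
|A - A| = 1 + 2·6 = 13 (matches direct enumeration: 13).

|A - A| = 13


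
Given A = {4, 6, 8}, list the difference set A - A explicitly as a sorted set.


A - A = {a - a' : a, a' ∈ A}.
Compute a - a' for each ordered pair (a, a'):
a = 4: 4-4=0, 4-6=-2, 4-8=-4
a = 6: 6-4=2, 6-6=0, 6-8=-2
a = 8: 8-4=4, 8-6=2, 8-8=0
Collecting distinct values (and noting 0 appears from a-a):
A - A = {-4, -2, 0, 2, 4}
|A - A| = 5

A - A = {-4, -2, 0, 2, 4}


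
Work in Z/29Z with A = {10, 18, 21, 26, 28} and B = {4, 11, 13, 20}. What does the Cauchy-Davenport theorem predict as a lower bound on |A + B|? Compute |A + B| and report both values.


Cauchy-Davenport: |A + B| ≥ min(p, |A| + |B| - 1) for A, B nonempty in Z/pZ.
|A| = 5, |B| = 4, p = 29.
CD lower bound = min(29, 5 + 4 - 1) = min(29, 8) = 8.
Compute A + B mod 29 directly:
a = 10: 10+4=14, 10+11=21, 10+13=23, 10+20=1
a = 18: 18+4=22, 18+11=0, 18+13=2, 18+20=9
a = 21: 21+4=25, 21+11=3, 21+13=5, 21+20=12
a = 26: 26+4=1, 26+11=8, 26+13=10, 26+20=17
a = 28: 28+4=3, 28+11=10, 28+13=12, 28+20=19
A + B = {0, 1, 2, 3, 5, 8, 9, 10, 12, 14, 17, 19, 21, 22, 23, 25}, so |A + B| = 16.
Verify: 16 ≥ 8? Yes ✓.

CD lower bound = 8, actual |A + B| = 16.


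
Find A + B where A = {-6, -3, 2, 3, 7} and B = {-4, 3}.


A + B = {a + b : a ∈ A, b ∈ B}.
Enumerate all |A|·|B| = 5·2 = 10 pairs (a, b) and collect distinct sums.
a = -6: -6+-4=-10, -6+3=-3
a = -3: -3+-4=-7, -3+3=0
a = 2: 2+-4=-2, 2+3=5
a = 3: 3+-4=-1, 3+3=6
a = 7: 7+-4=3, 7+3=10
Collecting distinct sums: A + B = {-10, -7, -3, -2, -1, 0, 3, 5, 6, 10}
|A + B| = 10

A + B = {-10, -7, -3, -2, -1, 0, 3, 5, 6, 10}


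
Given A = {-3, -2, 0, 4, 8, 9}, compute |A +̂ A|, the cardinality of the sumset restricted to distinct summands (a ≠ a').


Restricted sumset: A +̂ A = {a + a' : a ∈ A, a' ∈ A, a ≠ a'}.
Equivalently, take A + A and drop any sum 2a that is achievable ONLY as a + a for a ∈ A (i.e. sums representable only with equal summands).
Enumerate pairs (a, a') with a < a' (symmetric, so each unordered pair gives one sum; this covers all a ≠ a'):
  -3 + -2 = -5
  -3 + 0 = -3
  -3 + 4 = 1
  -3 + 8 = 5
  -3 + 9 = 6
  -2 + 0 = -2
  -2 + 4 = 2
  -2 + 8 = 6
  -2 + 9 = 7
  0 + 4 = 4
  0 + 8 = 8
  0 + 9 = 9
  4 + 8 = 12
  4 + 9 = 13
  8 + 9 = 17
Collected distinct sums: {-5, -3, -2, 1, 2, 4, 5, 6, 7, 8, 9, 12, 13, 17}
|A +̂ A| = 14
(Reference bound: |A +̂ A| ≥ 2|A| - 3 for |A| ≥ 2, with |A| = 6 giving ≥ 9.)

|A +̂ A| = 14


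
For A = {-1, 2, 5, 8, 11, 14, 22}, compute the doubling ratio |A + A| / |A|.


|A| = 7.
Compute A + A by enumerating all 49 pairs.
A + A = {-2, 1, 4, 7, 10, 13, 16, 19, 21, 22, 24, 25, 27, 28, 30, 33, 36, 44}, so |A + A| = 18.
K = |A + A| / |A| = 18/7 (already in lowest terms) ≈ 2.5714.
Reference: AP of size 7 gives K = 13/7 ≈ 1.8571; a fully generic set of size 7 gives K ≈ 4.0000.

|A| = 7, |A + A| = 18, K = 18/7.


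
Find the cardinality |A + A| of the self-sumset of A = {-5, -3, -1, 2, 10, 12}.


A + A = {a + a' : a, a' ∈ A}; |A| = 6.
General bounds: 2|A| - 1 ≤ |A + A| ≤ |A|(|A|+1)/2, i.e. 11 ≤ |A + A| ≤ 21.
Lower bound 2|A|-1 is attained iff A is an arithmetic progression.
Enumerate sums a + a' for a ≤ a' (symmetric, so this suffices):
a = -5: -5+-5=-10, -5+-3=-8, -5+-1=-6, -5+2=-3, -5+10=5, -5+12=7
a = -3: -3+-3=-6, -3+-1=-4, -3+2=-1, -3+10=7, -3+12=9
a = -1: -1+-1=-2, -1+2=1, -1+10=9, -1+12=11
a = 2: 2+2=4, 2+10=12, 2+12=14
a = 10: 10+10=20, 10+12=22
a = 12: 12+12=24
Distinct sums: {-10, -8, -6, -4, -3, -2, -1, 1, 4, 5, 7, 9, 11, 12, 14, 20, 22, 24}
|A + A| = 18

|A + A| = 18
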